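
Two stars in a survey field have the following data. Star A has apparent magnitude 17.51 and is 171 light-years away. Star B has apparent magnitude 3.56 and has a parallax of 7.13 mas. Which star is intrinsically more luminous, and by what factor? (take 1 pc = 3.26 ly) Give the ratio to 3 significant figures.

Star B is more luminous, by a factor of 2.72×10^6.

Star A: d = 171 ly / 3.26 = 52.45 pc
Star A: M = m − 5 log₁₀ d + 5 = 17.51 − 5·1.7198 + 5 = 13.911
Star B: p = 7.13 mas = 7.13×10^-3″ → d = 1/p = 140.3 pc
Star B: M = m − 5 log₁₀ d + 5 = 3.56 − 5·2.1469 + 5 = -2.175
ΔM = M_A − M_B = 13.911 − (-2.175) = 16.086; smaller M is more luminous → Star B.
L ratio = 10^(0.4 |ΔM|) = 10^6.434 = 2.718×10^6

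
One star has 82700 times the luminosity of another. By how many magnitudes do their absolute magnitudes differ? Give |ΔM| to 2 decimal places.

|ΔM| ≈ 12.29

Pogson: ΔM = −2.5 log₁₀(ratio) = −2.5 log₁₀(82700) = −2.5 × 4.9175 = -12.294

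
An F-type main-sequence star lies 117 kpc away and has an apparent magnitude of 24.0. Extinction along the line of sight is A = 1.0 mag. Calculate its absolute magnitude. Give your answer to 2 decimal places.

M ≈ 2.66

d = 117 kpc = 117000 pc
5 log₁₀(d/10 pc) = 5 log₁₀(117000) − 5 = 20.341
M = m − 5 log₁₀(d/10) − A = 24.0 − 20.341 − 1.0 = 2.659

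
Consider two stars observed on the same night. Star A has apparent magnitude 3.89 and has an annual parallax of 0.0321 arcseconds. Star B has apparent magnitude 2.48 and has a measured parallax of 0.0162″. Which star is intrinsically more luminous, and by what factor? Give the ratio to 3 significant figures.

Star A: d = 1/p = 1/0.0321″ = 31.15 pc
Star A: M = m − 5 log₁₀ d + 5 = 3.89 − 5·1.4935 + 5 = 1.423
Star B: d = 1/p = 1/0.0162″ = 61.73 pc
Star B: M = m − 5 log₁₀ d + 5 = 2.48 − 5·1.7905 + 5 = -1.472
ΔM = M_A − M_B = 1.423 − (-1.472) = 2.895; smaller M is more luminous → Star B.
L ratio = 10^(0.4 |ΔM|) = 10^1.158 = 14.39

Star B is more luminous, by a factor of 14.4.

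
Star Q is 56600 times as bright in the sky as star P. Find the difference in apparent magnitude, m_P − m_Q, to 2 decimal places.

m_P − m_Q ≈ 11.88

Pogson: Δm = −2.5 log₁₀(ratio) = −2.5 log₁₀(56600) = −2.5 × 4.7528 = -11.882
Star Q is brighter so has the smaller magnitude: m_P − m_Q is positive.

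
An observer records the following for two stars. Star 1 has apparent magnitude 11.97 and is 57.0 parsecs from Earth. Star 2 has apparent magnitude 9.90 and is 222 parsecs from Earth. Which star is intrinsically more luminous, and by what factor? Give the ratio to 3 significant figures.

Star 2 is more luminous, by a factor of 102.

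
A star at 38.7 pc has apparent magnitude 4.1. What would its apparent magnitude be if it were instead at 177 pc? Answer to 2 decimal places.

m ≈ 7.40

Flux ∝ 1/d², so Δm = 5 log₁₀(d₂/d₁) = 5 log₁₀(177/38.7) = 3.301
m₂ = m₁ + Δm = 4.1 + (3.301) = 7.401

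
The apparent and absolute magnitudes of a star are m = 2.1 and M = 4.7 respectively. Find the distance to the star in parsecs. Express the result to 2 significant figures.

d ≈ 3.0 pc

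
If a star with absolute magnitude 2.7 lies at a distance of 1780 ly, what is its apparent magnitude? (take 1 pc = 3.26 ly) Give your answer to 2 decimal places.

d = 1780 ly / 3.26 = 546.0 pc
m = M + 5 log₁₀ d − 5 = 2.7 + 5·2.7372 − 5 = 11.386

m ≈ 11.39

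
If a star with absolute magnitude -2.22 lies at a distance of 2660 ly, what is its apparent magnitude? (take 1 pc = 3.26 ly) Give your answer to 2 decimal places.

m ≈ 7.34

d = 2660 ly / 3.26 = 816.0 pc
m = M + 5 log₁₀ d − 5 = -2.22 + 5·2.9117 − 5 = 7.338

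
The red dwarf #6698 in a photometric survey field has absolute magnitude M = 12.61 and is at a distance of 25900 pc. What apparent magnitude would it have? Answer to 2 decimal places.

m ≈ 29.68

m = M + 5 log₁₀ d − 5 = 12.61 + 5·4.4133 − 5 = 29.676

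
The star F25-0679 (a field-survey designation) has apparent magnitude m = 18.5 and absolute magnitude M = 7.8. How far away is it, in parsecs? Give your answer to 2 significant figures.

Distance modulus: m − M = 18.5 − (7.8) = 10.700
m − M = 5 log₁₀ d − 5
log₁₀ d = (m − M)/5 + 1 = 3.1400
d = 10^3.1400 = 1380 pc

d ≈ 1400 pc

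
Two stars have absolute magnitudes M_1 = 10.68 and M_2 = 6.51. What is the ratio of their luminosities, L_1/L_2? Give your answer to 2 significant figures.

L_1/L_2 ≈ 0.021

ΔM = M_1 − M_2 = 4.17
L_1/L_2 = 10^(−0.4 ΔM) = 10^-1.668 = 0.02148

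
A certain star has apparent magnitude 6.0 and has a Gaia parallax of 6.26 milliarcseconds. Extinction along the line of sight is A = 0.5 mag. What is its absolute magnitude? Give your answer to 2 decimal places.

p = 6.26 mas = 6.26×10^-3″ → d = 1/p = 159.7 pc
5 log₁₀(d/10 pc) = 5 log₁₀(159.7) − 5 = 6.017
M = m − 5 log₁₀(d/10) − A = 6.0 − 6.017 − 0.5 = -0.517

M ≈ -0.52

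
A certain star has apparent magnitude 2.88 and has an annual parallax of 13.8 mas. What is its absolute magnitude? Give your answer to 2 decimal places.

M ≈ -1.42

p = 13.8 mas = 0.0138″ → d = 1/p = 72.46 pc
5 log₁₀(d/10 pc) = 5 log₁₀(72.46) − 5 = 4.301
M = m − 5 log₁₀(d/10) = 2.88 − 4.301 = -1.421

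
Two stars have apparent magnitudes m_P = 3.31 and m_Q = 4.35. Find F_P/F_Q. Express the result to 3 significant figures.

F_P/F_Q ≈ 2.61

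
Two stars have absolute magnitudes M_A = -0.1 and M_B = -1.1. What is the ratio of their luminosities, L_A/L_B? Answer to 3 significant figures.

L_A/L_B ≈ 0.398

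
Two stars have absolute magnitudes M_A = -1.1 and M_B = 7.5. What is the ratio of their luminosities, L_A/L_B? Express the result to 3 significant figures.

L_A/L_B ≈ 2750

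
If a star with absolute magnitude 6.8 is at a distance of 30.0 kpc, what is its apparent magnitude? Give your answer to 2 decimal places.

d = 30.0 kpc = 30000 pc
m = M + 5 log₁₀ d − 5 = 6.8 + 5·4.4771 − 5 = 24.186

m ≈ 24.19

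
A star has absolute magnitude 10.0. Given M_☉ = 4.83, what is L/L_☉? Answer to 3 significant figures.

M − M_☉ = 10.0 − 4.83 = 5.170
L/L_☉ = 10^(−0.4 (M − M_☉)) = 10^-2.068 = 8.551×10^-3

L/L_☉ ≈ 8.55×10^-3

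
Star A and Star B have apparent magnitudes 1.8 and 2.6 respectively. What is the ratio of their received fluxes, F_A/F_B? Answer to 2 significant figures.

Magnitude difference = -0.8
Flux ratio = 10^(−0.4 Δm) = 10^(−0.4 × -0.8) = 10^0.320 = 2.089

F_A/F_B ≈ 2.1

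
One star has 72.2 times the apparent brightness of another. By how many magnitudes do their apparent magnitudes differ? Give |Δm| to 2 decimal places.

Pogson: Δm = −2.5 log₁₀(ratio) = −2.5 log₁₀(72.2) = −2.5 × 1.8585 = -4.646

|Δm| ≈ 4.65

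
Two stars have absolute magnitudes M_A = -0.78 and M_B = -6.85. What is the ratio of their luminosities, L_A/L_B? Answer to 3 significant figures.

L_A/L_B ≈ 3.73×10^-3

ΔM = M_A − M_B = 6.07
L_A/L_B = 10^(−0.4 ΔM) = 10^-2.428 = 3.733×10^-3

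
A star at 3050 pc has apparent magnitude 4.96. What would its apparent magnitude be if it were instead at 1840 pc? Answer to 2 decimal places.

Flux ∝ 1/d², so Δm = 5 log₁₀(d₂/d₁) = 5 log₁₀(1840/3050) = -1.097
m₂ = m₁ + Δm = 4.96 + (-1.097) = 3.863

m ≈ 3.86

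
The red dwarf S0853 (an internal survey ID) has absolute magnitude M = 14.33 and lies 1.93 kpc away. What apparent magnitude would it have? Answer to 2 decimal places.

m ≈ 25.76

d = 1.93 kpc = 1930 pc
m = M + 5 log₁₀ d − 5 = 14.33 + 5·3.2856 − 5 = 25.758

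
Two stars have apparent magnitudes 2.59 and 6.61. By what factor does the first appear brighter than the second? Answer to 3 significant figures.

40.6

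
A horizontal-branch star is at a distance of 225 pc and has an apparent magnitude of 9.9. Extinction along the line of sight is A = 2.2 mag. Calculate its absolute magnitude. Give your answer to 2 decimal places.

5 log₁₀(d/10 pc) = 5 log₁₀(225.0) − 5 = 6.761
M = m − 5 log₁₀(d/10) − A = 9.9 − 6.761 − 2.2 = 0.939

M ≈ 0.94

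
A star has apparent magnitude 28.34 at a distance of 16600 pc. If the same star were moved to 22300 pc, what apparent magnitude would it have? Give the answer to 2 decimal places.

m ≈ 28.98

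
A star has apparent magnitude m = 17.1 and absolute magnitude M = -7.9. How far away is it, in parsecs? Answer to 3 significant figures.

d ≈ 1.00×10^6 pc

μ = m − M = 25.000
m − M = 5 log₁₀ d − 5
log₁₀ d = (m − M)/5 + 1 = 6.0000
d = 10^6.0000 = 1.000×10^6 pc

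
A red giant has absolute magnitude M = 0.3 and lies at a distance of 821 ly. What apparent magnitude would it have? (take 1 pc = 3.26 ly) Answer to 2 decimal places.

d = 821 ly / 3.26 = 251.8 pc
m = M + 5 log₁₀ d − 5 = 0.3 + 5·2.4011 − 5 = 7.306

m ≈ 7.31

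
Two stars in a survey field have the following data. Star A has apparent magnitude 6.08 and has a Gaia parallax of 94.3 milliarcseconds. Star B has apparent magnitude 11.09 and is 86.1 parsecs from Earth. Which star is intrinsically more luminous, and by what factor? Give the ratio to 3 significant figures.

Star A: p = 94.3 mas = 0.0943″ → d = 1/p = 10.60 pc
Star A: M = m − 5 log₁₀ d + 5 = 6.08 − 5·1.0255 + 5 = 5.953
Star B: M = m − 5 log₁₀ d + 5 = 11.09 − 5·1.9350 + 5 = 6.415
ΔM = M_A − M_B = 5.953 − (6.415) = -0.462; smaller M is more luminous → Star A.
L ratio = 10^(0.4 |ΔM|) = 10^0.185 = 1.531

Star A is more luminous, by a factor of 1.53.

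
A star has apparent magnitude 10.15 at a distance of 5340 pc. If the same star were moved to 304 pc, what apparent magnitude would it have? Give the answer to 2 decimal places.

m ≈ 3.93

Flux ∝ 1/d², so Δm = 5 log₁₀(d₂/d₁) = 5 log₁₀(304/5340) = -6.223
m₂ = m₁ + Δm = 10.15 + (-6.223) = 3.927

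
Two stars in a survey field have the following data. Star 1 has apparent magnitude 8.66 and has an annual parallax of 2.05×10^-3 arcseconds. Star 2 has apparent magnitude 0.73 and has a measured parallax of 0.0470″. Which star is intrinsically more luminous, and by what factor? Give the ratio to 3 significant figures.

Star 2 is more luminous, by a factor of 2.83.

Star 1: d = 1/p = 1/2.05×10^-3″ = 487.8 pc
Star 1: M = m − 5 log₁₀ d + 5 = 8.66 − 5·2.6882 + 5 = 0.219
Star 2: d = 1/p = 1/0.0470″ = 21.28 pc
Star 2: M = m − 5 log₁₀ d + 5 = 0.73 − 5·1.3279 + 5 = -0.910
ΔM = M_1 − M_2 = 0.219 − (-0.910) = 1.128; smaller M is more luminous → Star 2.
L ratio = 10^(0.4 |ΔM|) = 10^0.451 = 2.827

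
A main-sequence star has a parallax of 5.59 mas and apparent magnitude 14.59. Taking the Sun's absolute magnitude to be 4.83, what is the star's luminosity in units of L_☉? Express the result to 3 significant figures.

d = 1/p = 1000/5.59 mas = 178.9 pc
M = m − 5 log₁₀ d + 5 = 14.59 − 5·2.2526 + 5 = 8.327
M − M_☉ = 8.327 − 4.83 = 3.497
L/L_☉ = 10^(−0.4 × 3.497) = 0.03992

L/L_☉ ≈ 0.0399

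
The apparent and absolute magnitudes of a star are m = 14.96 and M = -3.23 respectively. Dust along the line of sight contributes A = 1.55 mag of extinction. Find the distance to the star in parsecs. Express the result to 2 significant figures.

d ≈ 21000 pc

m − M = 5 log₁₀(d/10 pc) + A  ⇒  14.96 − (-3.23) − 1.55 = 5 log₁₀(d/10)
16.640 = 5 log₁₀(d/10)
log₁₀ d = (m − M − A)/5 + 1 = 4.3280
d = 10^4.3280 = 21280 pc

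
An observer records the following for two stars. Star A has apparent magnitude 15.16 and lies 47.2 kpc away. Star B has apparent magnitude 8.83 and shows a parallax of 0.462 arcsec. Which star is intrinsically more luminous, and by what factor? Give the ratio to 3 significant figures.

Star A is more luminous, by a factor of 1.40×10^6.

Star A: d = 47.2 kpc = 47200 pc
Star A: M = m − 5 log₁₀ d + 5 = 15.16 − 5·4.6739 + 5 = -3.210
Star B: d = 1/p = 1/0.462″ = 2.165 pc
Star B: M = m − 5 log₁₀ d + 5 = 8.83 − 5·0.3354 + 5 = 12.153
ΔM = M_A − M_B = -3.210 − (12.153) = -15.363; smaller M is more luminous → Star A.
L ratio = 10^(0.4 |ΔM|) = 10^6.145 = 1.397×10^6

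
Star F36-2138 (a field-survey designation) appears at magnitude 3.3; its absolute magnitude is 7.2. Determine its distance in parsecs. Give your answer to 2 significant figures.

d ≈ 1.7 pc

Distance modulus: m − M = 3.3 − (7.2) = -3.900
m − M = 5 log₁₀ d − 5
log₁₀ d = (m − M)/5 + 1 = 0.2200
d = 10^0.2200 = 1.660 pc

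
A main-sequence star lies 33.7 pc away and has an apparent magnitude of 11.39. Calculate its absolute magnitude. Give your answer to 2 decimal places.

M ≈ 8.75

5 log₁₀(d/10 pc) = 5 log₁₀(33.70) − 5 = 2.638
M = m − 5 log₁₀(d/10) = 11.39 − 2.638 = 8.752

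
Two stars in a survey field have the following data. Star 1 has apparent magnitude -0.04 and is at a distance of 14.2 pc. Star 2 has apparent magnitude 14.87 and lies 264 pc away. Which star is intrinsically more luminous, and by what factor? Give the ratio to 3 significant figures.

Star 1: M = m − 5 log₁₀ d + 5 = -0.04 − 5·1.1523 + 5 = -0.801
Star 2: M = m − 5 log₁₀ d + 5 = 14.87 − 5·2.4216 + 5 = 7.762
ΔM = M_1 − M_2 = -0.801 − (7.762) = -8.563; smaller M is more luminous → Star 1.
L ratio = 10^(0.4 |ΔM|) = 10^3.425 = 2663

Star 1 is more luminous, by a factor of 2660.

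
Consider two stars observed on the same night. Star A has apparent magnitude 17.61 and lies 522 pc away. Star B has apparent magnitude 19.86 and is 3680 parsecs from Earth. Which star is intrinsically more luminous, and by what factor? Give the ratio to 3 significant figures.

Star B is more luminous, by a factor of 6.26.

Star A: M = m − 5 log₁₀ d + 5 = 17.61 − 5·2.7177 + 5 = 9.022
Star B: M = m − 5 log₁₀ d + 5 = 19.86 − 5·3.5658 + 5 = 7.031
ΔM = M_A − M_B = 9.022 − (7.031) = 1.991; smaller M is more luminous → Star B.
L ratio = 10^(0.4 |ΔM|) = 10^0.796 = 6.257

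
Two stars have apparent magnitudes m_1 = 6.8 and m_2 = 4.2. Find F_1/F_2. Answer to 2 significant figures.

Δm = 6.8 − (4.2) = 2.6
Flux ratio = 10^(−0.4 Δm) = 10^(−0.4 × 2.6) = 10^-1.040 = 0.09120

F_1/F_2 ≈ 0.091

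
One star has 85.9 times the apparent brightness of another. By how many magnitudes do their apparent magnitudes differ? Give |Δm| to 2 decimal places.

|Δm| ≈ 4.83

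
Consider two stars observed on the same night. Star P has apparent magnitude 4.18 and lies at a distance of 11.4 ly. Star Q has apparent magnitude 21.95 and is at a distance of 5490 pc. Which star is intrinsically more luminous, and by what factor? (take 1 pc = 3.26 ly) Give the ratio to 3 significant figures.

Star P is more luminous, by a factor of 5.20.

Star P: d = 11.4 ly / 3.26 = 3.497 pc
Star P: M = m − 5 log₁₀ d + 5 = 4.18 − 5·0.5437 + 5 = 6.462
Star Q: M = m − 5 log₁₀ d + 5 = 21.95 − 5·3.7396 + 5 = 8.252
ΔM = M_P − M_Q = 6.462 − (8.252) = -1.791; smaller M is more luminous → Star P.
L ratio = 10^(0.4 |ΔM|) = 10^0.716 = 5.203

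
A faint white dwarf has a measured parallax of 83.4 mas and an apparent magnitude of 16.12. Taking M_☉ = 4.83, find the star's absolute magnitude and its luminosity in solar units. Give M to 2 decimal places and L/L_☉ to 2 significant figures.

d = 1/p = 1000/83.4 mas = 11.99 pc
M = m − 5 log₁₀ d + 5 = 16.12 − 5·1.0788 + 5 = 15.726
M − M_☉ = 15.726 − 4.83 = 10.896
L/L_☉ = 10^(−0.4 × 10.896) = 4.382×10^-5

M ≈ 15.73; L/L_☉ ≈ 4.4×10^-5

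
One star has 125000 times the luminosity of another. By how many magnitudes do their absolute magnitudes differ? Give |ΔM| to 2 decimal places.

|ΔM| ≈ 12.74

Pogson: ΔM = −2.5 log₁₀(ratio) = −2.5 log₁₀(125000) = −2.5 × 5.0969 = -12.742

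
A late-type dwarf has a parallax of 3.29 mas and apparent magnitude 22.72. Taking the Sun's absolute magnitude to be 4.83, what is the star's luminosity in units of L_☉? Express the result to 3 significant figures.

L/L_☉ ≈ 6.45×10^-5

d = 1/p = 1000/3.29 mas = 304.0 pc
M = m − 5 log₁₀ d + 5 = 22.72 − 5·2.4828 + 5 = 15.306
M − M_☉ = 15.306 − 4.83 = 10.476
L/L_☉ = 10^(−0.4 × 10.476) = 6.451×10^-5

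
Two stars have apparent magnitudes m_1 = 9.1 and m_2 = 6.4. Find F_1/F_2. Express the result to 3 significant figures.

F_1/F_2 ≈ 0.0832

Magnitude difference = 2.7
Flux ratio = 10^(−0.4 Δm) = 10^(−0.4 × 2.7) = 10^-1.080 = 0.08318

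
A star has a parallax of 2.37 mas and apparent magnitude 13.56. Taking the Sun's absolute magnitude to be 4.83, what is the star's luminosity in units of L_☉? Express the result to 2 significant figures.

d = 1/p = 1000/2.37 mas = 421.9 pc
M = m − 5 log₁₀ d + 5 = 13.56 − 5·2.6253 + 5 = 5.434
M − M_☉ = 5.434 − 4.83 = 0.604
L/L_☉ = 10^(−0.4 × 0.604) = 0.5735

L/L_☉ ≈ 0.57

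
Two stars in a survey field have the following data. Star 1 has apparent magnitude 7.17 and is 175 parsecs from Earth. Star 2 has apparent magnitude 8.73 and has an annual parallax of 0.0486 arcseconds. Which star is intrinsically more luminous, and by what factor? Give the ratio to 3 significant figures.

Star 1 is more luminous, by a factor of 304.

Star 1: M = m − 5 log₁₀ d + 5 = 7.17 − 5·2.2430 + 5 = 0.955
Star 2: d = 1/p = 1/0.0486″ = 20.58 pc
Star 2: M = m − 5 log₁₀ d + 5 = 8.73 − 5·1.3134 + 5 = 7.163
ΔM = M_1 − M_2 = 0.955 − (7.163) = -6.208; smaller M is more luminous → Star 1.
L ratio = 10^(0.4 |ΔM|) = 10^2.483 = 304.3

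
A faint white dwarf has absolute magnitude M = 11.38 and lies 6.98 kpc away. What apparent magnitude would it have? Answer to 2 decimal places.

m ≈ 25.60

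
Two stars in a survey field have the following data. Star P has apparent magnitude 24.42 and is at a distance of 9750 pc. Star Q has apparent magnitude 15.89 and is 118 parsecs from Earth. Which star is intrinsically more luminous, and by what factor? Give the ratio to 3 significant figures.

Star P is more luminous, by a factor of 2.64.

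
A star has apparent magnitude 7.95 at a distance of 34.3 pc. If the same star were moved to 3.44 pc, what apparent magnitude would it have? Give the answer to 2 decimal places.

Flux ∝ 1/d², so Δm = 5 log₁₀(d₂/d₁) = 5 log₁₀(3.44/34.3) = -4.994
m₂ = m₁ + Δm = 7.95 + (-4.994) = 2.956

m ≈ 2.96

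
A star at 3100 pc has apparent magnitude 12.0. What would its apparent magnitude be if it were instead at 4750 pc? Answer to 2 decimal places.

m ≈ 12.93

Flux ∝ 1/d², so Δm = 5 log₁₀(d₂/d₁) = 5 log₁₀(4750/3100) = 0.927
m₂ = m₁ + Δm = 12.0 + (0.927) = 12.927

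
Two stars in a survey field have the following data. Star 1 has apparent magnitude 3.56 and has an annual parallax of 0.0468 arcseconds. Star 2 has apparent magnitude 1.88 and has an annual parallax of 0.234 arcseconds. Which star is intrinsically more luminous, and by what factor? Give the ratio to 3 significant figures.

Star 1: d = 1/p = 1/0.0468″ = 21.37 pc
Star 1: M = m − 5 log₁₀ d + 5 = 3.56 − 5·1.3298 + 5 = 1.911
Star 2: d = 1/p = 1/0.234″ = 4.274 pc
Star 2: M = m − 5 log₁₀ d + 5 = 1.88 − 5·0.6308 + 5 = 3.726
ΔM = M_1 − M_2 = 1.911 − (3.726) = -1.815; smaller M is more luminous → Star 1.
L ratio = 10^(0.4 |ΔM|) = 10^0.726 = 5.320

Star 1 is more luminous, by a factor of 5.32.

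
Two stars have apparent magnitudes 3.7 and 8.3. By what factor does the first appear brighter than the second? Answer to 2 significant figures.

Magnitude difference = -4.6
Flux ratio = 10^(−0.4 Δm) = 10^(−0.4 × -4.6) = 10^1.840 = 69.18

69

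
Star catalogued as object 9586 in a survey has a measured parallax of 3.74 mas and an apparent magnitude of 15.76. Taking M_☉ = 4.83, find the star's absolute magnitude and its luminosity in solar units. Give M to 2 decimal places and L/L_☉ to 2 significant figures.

d = 1/p = 1000/3.74 mas = 267.4 pc
M = m − 5 log₁₀ d + 5 = 15.76 − 5·2.4271 + 5 = 8.624
M − M_☉ = 8.624 − 4.83 = 3.794
L/L_☉ = 10^(−0.4 × 3.794) = 0.03036

M ≈ 8.62; L/L_☉ ≈ 0.030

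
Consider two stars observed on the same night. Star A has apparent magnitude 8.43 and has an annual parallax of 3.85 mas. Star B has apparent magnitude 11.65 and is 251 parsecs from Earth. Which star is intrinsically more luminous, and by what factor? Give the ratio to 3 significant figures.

Star A: p = 3.85 mas = 3.85×10^-3″ → d = 1/p = 259.7 pc
Star A: M = m − 5 log₁₀ d + 5 = 8.43 − 5·2.4145 + 5 = 1.357
Star B: M = m − 5 log₁₀ d + 5 = 11.65 − 5·2.3997 + 5 = 4.652
ΔM = M_A − M_B = 1.357 − (4.652) = -3.294; smaller M is more luminous → Star A.
L ratio = 10^(0.4 |ΔM|) = 10^1.318 = 20.78

Star A is more luminous, by a factor of 20.8.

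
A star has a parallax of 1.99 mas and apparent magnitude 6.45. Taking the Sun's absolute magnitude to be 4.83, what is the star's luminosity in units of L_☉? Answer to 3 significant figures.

L/L_☉ ≈ 568

d = 1/p = 1000/1.99 mas = 502.5 pc
M = m − 5 log₁₀ d + 5 = 6.45 − 5·2.7011 + 5 = -2.056
M − M_☉ = -2.056 − 4.83 = -6.886
L/L_☉ = 10^(−0.4 × -6.886) = 567.9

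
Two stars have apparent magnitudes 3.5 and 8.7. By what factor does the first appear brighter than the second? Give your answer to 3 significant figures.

120

Magnitude difference = -5.2
Flux ratio = 10^(−0.4 Δm) = 10^(−0.4 × -5.2) = 10^2.080 = 120.2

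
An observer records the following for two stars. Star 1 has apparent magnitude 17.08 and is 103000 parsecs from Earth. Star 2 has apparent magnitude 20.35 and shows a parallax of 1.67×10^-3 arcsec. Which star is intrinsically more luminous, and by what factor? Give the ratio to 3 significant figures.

Star 1 is more luminous, by a factor of 601000.

Star 1: M = m − 5 log₁₀ d + 5 = 17.08 − 5·5.0128 + 5 = -2.984
Star 2: d = 1/p = 1/1.67×10^-3″ = 598.8 pc
Star 2: M = m − 5 log₁₀ d + 5 = 20.35 − 5·2.7773 + 5 = 11.464
ΔM = M_1 − M_2 = -2.984 − (11.464) = -14.448; smaller M is more luminous → Star 1.
L ratio = 10^(0.4 |ΔM|) = 10^5.779 = 601300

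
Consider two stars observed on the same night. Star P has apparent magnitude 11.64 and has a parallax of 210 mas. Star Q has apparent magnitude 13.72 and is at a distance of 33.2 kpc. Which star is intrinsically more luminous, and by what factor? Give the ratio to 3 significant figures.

Star Q is more luminous, by a factor of 7.16×10^6.

Star P: p = 210 mas = 0.210″ → d = 1/p = 4.762 pc
Star P: M = m − 5 log₁₀ d + 5 = 11.64 − 5·0.6778 + 5 = 13.251
Star Q: d = 33.2 kpc = 33200 pc
Star Q: M = m − 5 log₁₀ d + 5 = 13.72 − 5·4.5211 + 5 = -3.886
ΔM = M_P − M_Q = 13.251 − (-3.886) = 17.137; smaller M is more luminous → Star Q.
L ratio = 10^(0.4 |ΔM|) = 10^6.855 = 7.157×10^6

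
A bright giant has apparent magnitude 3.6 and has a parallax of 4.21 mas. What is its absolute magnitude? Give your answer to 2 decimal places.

M ≈ -3.28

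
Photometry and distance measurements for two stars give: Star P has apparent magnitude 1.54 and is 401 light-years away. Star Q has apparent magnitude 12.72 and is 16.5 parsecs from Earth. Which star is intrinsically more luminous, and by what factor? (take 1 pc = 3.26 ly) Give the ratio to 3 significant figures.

Star P is more luminous, by a factor of 1.65×10^6.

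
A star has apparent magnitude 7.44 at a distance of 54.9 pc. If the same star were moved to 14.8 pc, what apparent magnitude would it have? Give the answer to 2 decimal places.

Flux ∝ 1/d², so Δm = 5 log₁₀(d₂/d₁) = 5 log₁₀(14.8/54.9) = -2.847
m₂ = m₁ + Δm = 7.44 + (-2.847) = 4.593

m ≈ 4.59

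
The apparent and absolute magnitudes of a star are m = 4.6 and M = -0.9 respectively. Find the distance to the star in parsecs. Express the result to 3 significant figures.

μ = m − M = 5.500
m − M = 5 log₁₀ d − 5
log₁₀ d = (m − M)/5 + 1 = 2.1000
d = 10^2.1000 = 125.9 pc

d ≈ 126 pc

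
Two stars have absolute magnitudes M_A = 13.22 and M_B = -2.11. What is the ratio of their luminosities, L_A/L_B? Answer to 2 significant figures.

L_A/L_B ≈ 7.4×10^-7

ΔM = M_A − M_B = 15.33
L_A/L_B = 10^(−0.4 ΔM) = 10^-6.132 = 7.379×10^-7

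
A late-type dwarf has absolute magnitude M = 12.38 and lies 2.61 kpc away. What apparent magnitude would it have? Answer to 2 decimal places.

d = 2.61 kpc = 2610 pc
m = M + 5 log₁₀ d − 5 = 12.38 + 5·3.4166 − 5 = 24.463

m ≈ 24.46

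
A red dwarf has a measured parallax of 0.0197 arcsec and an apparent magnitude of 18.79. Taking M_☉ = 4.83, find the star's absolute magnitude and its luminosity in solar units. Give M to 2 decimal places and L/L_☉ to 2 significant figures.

M ≈ 15.26; L/L_☉ ≈ 6.7×10^-5

d = 1/p = 1/0.0197″ = 50.76 pc
M = m − 5 log₁₀ d + 5 = 18.79 − 5·1.7055 + 5 = 15.262
M − M_☉ = 15.262 − 4.83 = 10.432
L/L_☉ = 10^(−0.4 × 10.432) = 6.715×10^-5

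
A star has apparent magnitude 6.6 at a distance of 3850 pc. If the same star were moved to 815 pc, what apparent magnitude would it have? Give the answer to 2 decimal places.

m ≈ 3.23

Flux ∝ 1/d², so Δm = 5 log₁₀(d₂/d₁) = 5 log₁₀(815/3850) = -3.372
m₂ = m₁ + Δm = 6.6 + (-3.372) = 3.228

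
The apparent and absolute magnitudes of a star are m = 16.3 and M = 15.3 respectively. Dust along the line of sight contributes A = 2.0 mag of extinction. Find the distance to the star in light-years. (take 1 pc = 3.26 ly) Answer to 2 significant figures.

m − M = 5 log₁₀(d/10 pc) + A  ⇒  16.3 − (15.3) − 2.0 = 5 log₁₀(d/10)
-1.000 = 5 log₁₀(d/10)
log₁₀ d = (m − M − A)/5 + 1 = 0.8000
d = 10^0.8000 = 6.310 pc
= 20.57 ly

d ≈ 21 ly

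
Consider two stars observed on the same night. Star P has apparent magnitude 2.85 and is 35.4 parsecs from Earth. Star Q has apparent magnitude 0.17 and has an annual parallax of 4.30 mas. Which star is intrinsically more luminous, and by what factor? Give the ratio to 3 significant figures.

Star P: M = m − 5 log₁₀ d + 5 = 2.85 − 5·1.5490 + 5 = 0.105
Star Q: p = 4.30 mas = 4.30×10^-3″ → d = 1/p = 232.6 pc
Star Q: M = m − 5 log₁₀ d + 5 = 0.17 − 5·2.3665 + 5 = -6.663
ΔM = M_P − M_Q = 0.105 − (-6.663) = 6.768; smaller M is more luminous → Star Q.
L ratio = 10^(0.4 |ΔM|) = 10^2.707 = 509.4

Star Q is more luminous, by a factor of 509.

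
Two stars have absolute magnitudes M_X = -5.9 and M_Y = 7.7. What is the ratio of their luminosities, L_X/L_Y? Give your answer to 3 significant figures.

L_X/L_Y ≈ 275000

ΔM = M_X − M_Y = -13.6
L_X/L_Y = 10^(−0.4 ΔM) = 10^5.440 = 275400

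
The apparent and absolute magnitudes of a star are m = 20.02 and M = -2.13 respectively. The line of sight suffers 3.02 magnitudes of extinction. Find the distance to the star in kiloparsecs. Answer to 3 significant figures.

d ≈ 67.0 kpc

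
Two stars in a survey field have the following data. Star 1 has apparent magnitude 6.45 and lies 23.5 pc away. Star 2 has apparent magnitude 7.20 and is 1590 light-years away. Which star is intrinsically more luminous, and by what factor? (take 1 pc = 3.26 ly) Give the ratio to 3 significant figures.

Star 1: M = m − 5 log₁₀ d + 5 = 6.45 − 5·1.3711 + 5 = 4.595
Star 2: d = 1590 ly / 3.26 = 487.7 pc
Star 2: M = m − 5 log₁₀ d + 5 = 7.20 − 5·2.6882 + 5 = -1.241
ΔM = M_1 − M_2 = 4.595 − (-1.241) = 5.836; smaller M is more luminous → Star 2.
L ratio = 10^(0.4 |ΔM|) = 10^2.334 = 215.9

Star 2 is more luminous, by a factor of 216.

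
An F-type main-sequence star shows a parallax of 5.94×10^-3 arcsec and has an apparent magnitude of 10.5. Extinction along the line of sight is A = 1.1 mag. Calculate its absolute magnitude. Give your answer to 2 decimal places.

M ≈ 3.27

d = 1/p = 1/5.94×10^-3″ = 168.4 pc
5 log₁₀(d/10 pc) = 5 log₁₀(168.4) − 5 = 6.131
M = m − 5 log₁₀(d/10) − A = 10.5 − 6.131 − 1.1 = 3.269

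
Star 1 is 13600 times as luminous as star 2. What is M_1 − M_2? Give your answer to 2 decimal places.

Pogson: ΔM = −2.5 log₁₀(ratio) = −2.5 log₁₀(13600) = −2.5 × 4.1335 = -10.334
Star 1 is brighter, so it has the smaller magnitude: the difference is negative.

M_1 − M_2 ≈ -10.33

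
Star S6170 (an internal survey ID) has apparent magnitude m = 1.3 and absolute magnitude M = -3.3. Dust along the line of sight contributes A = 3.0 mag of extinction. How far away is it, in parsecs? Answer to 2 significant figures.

m − M = 5 log₁₀(d/10 pc) + A  ⇒  1.3 − (-3.3) − 3.0 = 5 log₁₀(d/10)
1.600 = 5 log₁₀(d/10)
log₁₀ d = (m − M − A)/5 + 1 = 1.3200
d = 10^1.3200 = 20.89 pc

d ≈ 21 pc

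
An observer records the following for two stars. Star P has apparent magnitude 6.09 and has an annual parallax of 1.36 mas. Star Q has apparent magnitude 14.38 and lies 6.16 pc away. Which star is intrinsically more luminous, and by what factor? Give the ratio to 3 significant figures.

Star P: p = 1.36 mas = 1.36×10^-3″ → d = 1/p = 735.3 pc
Star P: M = m − 5 log₁₀ d + 5 = 6.09 − 5·2.8665 + 5 = -3.242
Star Q: M = m − 5 log₁₀ d + 5 = 14.38 − 5·0.7896 + 5 = 15.432
ΔM = M_P − M_Q = -3.242 − (15.432) = -18.674; smaller M is more luminous → Star P.
L ratio = 10^(0.4 |ΔM|) = 10^7.470 = 2.950×10^7

Star P is more luminous, by a factor of 2.95×10^7.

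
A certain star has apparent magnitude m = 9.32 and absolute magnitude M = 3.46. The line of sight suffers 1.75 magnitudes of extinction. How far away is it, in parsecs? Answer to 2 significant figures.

d ≈ 66 pc

m − M = 5 log₁₀(d/10 pc) + A  ⇒  9.32 − (3.46) − 1.75 = 5 log₁₀(d/10)
4.110 = 5 log₁₀(d/10)
log₁₀ d = (m − M − A)/5 + 1 = 1.8220
d = 10^1.8220 = 66.37 pc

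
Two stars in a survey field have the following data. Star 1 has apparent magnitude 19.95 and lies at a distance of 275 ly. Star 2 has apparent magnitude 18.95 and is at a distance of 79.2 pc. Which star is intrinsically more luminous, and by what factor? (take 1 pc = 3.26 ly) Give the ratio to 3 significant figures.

Star 2 is more luminous, by a factor of 2.21.

Star 1: d = 275 ly / 3.26 = 84.36 pc
Star 1: M = m − 5 log₁₀ d + 5 = 19.95 − 5·1.9261 + 5 = 15.319
Star 2: M = m − 5 log₁₀ d + 5 = 18.95 − 5·1.8987 + 5 = 14.456
ΔM = M_1 − M_2 = 15.319 − (14.456) = 0.863; smaller M is more luminous → Star 2.
L ratio = 10^(0.4 |ΔM|) = 10^0.345 = 2.214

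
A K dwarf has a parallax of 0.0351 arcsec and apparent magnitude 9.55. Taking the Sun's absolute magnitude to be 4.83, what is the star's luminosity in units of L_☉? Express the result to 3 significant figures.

L/L_☉ ≈ 0.105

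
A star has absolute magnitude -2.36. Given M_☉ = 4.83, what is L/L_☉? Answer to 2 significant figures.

M − M_☉ = -2.36 − 4.83 = -7.190
L/L_☉ = 10^(−0.4 (M − M_☉)) = 10^2.876 = 751.6

L/L_☉ ≈ 750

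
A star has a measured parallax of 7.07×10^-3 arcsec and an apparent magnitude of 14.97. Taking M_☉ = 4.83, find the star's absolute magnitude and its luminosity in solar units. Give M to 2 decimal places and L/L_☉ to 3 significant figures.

M ≈ 9.22; L/L_☉ ≈ 0.0176

d = 1/p = 1/7.07×10^-3″ = 141.4 pc
M = m − 5 log₁₀ d + 5 = 14.97 − 5·2.1506 + 5 = 9.217
M − M_☉ = 9.217 − 4.83 = 4.387
L/L_☉ = 10^(−0.4 × 4.387) = 0.01759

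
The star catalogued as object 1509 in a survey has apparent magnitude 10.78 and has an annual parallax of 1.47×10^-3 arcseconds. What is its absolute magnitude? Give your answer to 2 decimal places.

d = 1/p = 1/1.47×10^-3″ = 680.3 pc
5 log₁₀(d/10 pc) = 5 log₁₀(680.3) − 5 = 9.163
M = m − 5 log₁₀(d/10) = 10.78 − 9.163 = 1.617

M ≈ 1.62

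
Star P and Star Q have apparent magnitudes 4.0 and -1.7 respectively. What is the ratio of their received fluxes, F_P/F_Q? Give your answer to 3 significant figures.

Magnitude difference = 5.7
Flux ratio = 10^(−0.4 Δm) = 10^(−0.4 × 5.7) = 10^-2.280 = 5.248×10^-3

F_P/F_Q ≈ 5.25×10^-3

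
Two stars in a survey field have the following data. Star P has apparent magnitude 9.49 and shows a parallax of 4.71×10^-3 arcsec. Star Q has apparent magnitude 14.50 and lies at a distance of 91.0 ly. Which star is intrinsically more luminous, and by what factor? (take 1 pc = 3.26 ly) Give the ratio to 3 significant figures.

Star P is more luminous, by a factor of 5840.

Star P: d = 1/p = 1/4.71×10^-3″ = 212.3 pc
Star P: M = m − 5 log₁₀ d + 5 = 9.49 − 5·2.3270 + 5 = 2.855
Star Q: d = 91.0 ly / 3.26 = 27.91 pc
Star Q: M = m − 5 log₁₀ d + 5 = 14.50 − 5·1.4458 + 5 = 12.271
ΔM = M_P − M_Q = 2.855 − (12.271) = -9.416; smaller M is more luminous → Star P.
L ratio = 10^(0.4 |ΔM|) = 10^3.766 = 5839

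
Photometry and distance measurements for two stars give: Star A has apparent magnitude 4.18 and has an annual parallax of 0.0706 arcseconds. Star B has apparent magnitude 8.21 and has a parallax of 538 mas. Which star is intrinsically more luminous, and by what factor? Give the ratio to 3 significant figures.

Star A: d = 1/p = 1/0.0706″ = 14.16 pc
Star A: M = m − 5 log₁₀ d + 5 = 4.18 − 5·1.1512 + 5 = 3.424
Star B: p = 538 mas = 0.538″ → d = 1/p = 1.859 pc
Star B: M = m − 5 log₁₀ d + 5 = 8.21 − 5·0.2692 + 5 = 11.864
ΔM = M_A − M_B = 3.424 − (11.864) = -8.440; smaller M is more luminous → Star A.
L ratio = 10^(0.4 |ΔM|) = 10^3.376 = 2377

Star A is more luminous, by a factor of 2380.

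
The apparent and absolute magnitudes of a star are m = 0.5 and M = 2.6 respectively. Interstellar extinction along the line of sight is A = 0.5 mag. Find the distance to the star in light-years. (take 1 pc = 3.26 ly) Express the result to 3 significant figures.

m − M = 5 log₁₀(d/10 pc) + A  ⇒  0.5 − (2.6) − 0.5 = 5 log₁₀(d/10)
-2.600 = 5 log₁₀(d/10)
log₁₀ d = (m − M − A)/5 + 1 = 0.4800
d = 10^0.4800 = 3.020 pc
= 9.845 ly

d ≈ 9.85 ly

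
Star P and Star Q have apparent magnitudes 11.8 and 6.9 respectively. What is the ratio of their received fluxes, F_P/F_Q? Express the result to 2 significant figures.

Magnitude difference = 4.9
Flux ratio = 10^(−0.4 Δm) = 10^(−0.4 × 4.9) = 10^-1.960 = 0.01096

F_P/F_Q ≈ 0.011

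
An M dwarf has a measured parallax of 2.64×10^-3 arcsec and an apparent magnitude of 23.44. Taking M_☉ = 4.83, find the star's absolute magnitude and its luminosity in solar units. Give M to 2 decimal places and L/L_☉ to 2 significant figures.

M ≈ 15.55; L/L_☉ ≈ 5.2×10^-5

d = 1/p = 1/2.64×10^-3″ = 378.8 pc
M = m − 5 log₁₀ d + 5 = 23.44 − 5·2.5784 + 5 = 15.548
M − M_☉ = 15.548 − 4.83 = 10.718
L/L_☉ = 10^(−0.4 × 10.718) = 5.162×10^-5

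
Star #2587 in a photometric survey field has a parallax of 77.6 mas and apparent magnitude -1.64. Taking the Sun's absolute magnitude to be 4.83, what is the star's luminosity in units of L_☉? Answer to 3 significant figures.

L/L_☉ ≈ 643

d = 1/p = 1000/77.6 mas = 12.89 pc
M = m − 5 log₁₀ d + 5 = -1.64 − 5·1.1101 + 5 = -2.191
M − M_☉ = -2.191 − 4.83 = -7.021
L/L_☉ = 10^(−0.4 × -7.021) = 643.1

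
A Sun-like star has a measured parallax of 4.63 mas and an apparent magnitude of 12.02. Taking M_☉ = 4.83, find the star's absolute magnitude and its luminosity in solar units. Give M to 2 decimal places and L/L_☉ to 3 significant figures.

d = 1/p = 1000/4.63 mas = 216.0 pc
M = m − 5 log₁₀ d + 5 = 12.02 − 5·2.3344 + 5 = 5.348
M − M_☉ = 5.348 − 4.83 = 0.518
L/L_☉ = 10^(−0.4 × 0.518) = 0.6206

M ≈ 5.35; L/L_☉ ≈ 0.621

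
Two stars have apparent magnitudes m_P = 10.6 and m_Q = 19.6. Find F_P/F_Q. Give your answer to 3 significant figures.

F_P/F_Q ≈ 3980

Magnitude difference = -9.0
Flux ratio = 10^(−0.4 Δm) = 10^(−0.4 × -9.0) = 10^3.600 = 3981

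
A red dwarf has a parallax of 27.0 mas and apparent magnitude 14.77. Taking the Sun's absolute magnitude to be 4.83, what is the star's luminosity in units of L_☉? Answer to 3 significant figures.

d = 1/p = 1000/27.0 mas = 37.04 pc
M = m − 5 log₁₀ d + 5 = 14.77 − 5·1.5686 + 5 = 11.927
M − M_☉ = 11.927 − 4.83 = 7.097
L/L_☉ = 10^(−0.4 × 7.097) = 1.450×10^-3

L/L_☉ ≈ 1.45×10^-3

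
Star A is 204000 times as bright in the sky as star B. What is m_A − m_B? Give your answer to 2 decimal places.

m_A − m_B ≈ -13.27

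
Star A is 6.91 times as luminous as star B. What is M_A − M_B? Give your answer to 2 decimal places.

M_A − M_B ≈ -2.10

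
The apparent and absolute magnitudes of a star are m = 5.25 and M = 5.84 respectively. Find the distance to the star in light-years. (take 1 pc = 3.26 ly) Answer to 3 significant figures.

d ≈ 24.8 ly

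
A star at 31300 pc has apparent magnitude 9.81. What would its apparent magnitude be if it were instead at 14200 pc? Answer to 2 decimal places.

Flux ∝ 1/d², so Δm = 5 log₁₀(d₂/d₁) = 5 log₁₀(14200/31300) = -1.716
m₂ = m₁ + Δm = 9.81 + (-1.716) = 8.094

m ≈ 8.09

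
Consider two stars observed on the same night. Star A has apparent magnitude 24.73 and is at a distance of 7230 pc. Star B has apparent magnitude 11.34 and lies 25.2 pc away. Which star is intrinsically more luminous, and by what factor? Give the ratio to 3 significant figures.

Star A: M = m − 5 log₁₀ d + 5 = 24.73 − 5·3.8591 + 5 = 10.434
Star B: M = m − 5 log₁₀ d + 5 = 11.34 − 5·1.4014 + 5 = 9.333
ΔM = M_A − M_B = 10.434 − (9.333) = 1.101; smaller M is more luminous → Star B.
L ratio = 10^(0.4 |ΔM|) = 10^0.441 = 2.758

Star B is more luminous, by a factor of 2.76.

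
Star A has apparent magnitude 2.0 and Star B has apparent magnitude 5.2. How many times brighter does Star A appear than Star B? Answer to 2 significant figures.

Magnitude difference = -3.2
Flux ratio = 10^(−0.4 Δm) = 10^(−0.4 × -3.2) = 10^1.280 = 19.05

19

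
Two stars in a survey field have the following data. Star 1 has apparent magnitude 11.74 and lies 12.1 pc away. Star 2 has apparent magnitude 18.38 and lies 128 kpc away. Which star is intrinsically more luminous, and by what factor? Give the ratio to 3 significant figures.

Star 2 is more luminous, by a factor of 247000.

Star 1: M = m − 5 log₁₀ d + 5 = 11.74 − 5·1.0828 + 5 = 11.326
Star 2: d = 128 kpc = 128000 pc
Star 2: M = m − 5 log₁₀ d + 5 = 18.38 − 5·5.1072 + 5 = -2.156
ΔM = M_1 − M_2 = 11.326 − (-2.156) = 13.482; smaller M is more luminous → Star 2.
L ratio = 10^(0.4 |ΔM|) = 10^5.393 = 247100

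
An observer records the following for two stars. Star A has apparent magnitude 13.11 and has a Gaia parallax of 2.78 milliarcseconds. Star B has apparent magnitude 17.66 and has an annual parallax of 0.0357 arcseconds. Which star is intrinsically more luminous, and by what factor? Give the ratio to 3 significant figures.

Star A: p = 2.78 mas = 2.78×10^-3″ → d = 1/p = 359.7 pc
Star A: M = m − 5 log₁₀ d + 5 = 13.11 − 5·2.5560 + 5 = 5.330
Star B: d = 1/p = 1/0.0357″ = 28.01 pc
Star B: M = m − 5 log₁₀ d + 5 = 17.66 − 5·1.4473 + 5 = 15.423
ΔM = M_A − M_B = 5.330 − (15.423) = -10.093; smaller M is more luminous → Star A.
L ratio = 10^(0.4 |ΔM|) = 10^4.037 = 10900

Star A is more luminous, by a factor of 10900.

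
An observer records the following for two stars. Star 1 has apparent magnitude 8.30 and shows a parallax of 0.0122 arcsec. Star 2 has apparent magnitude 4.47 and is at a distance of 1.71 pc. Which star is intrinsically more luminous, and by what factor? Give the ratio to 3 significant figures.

Star 1: d = 1/p = 1/0.0122″ = 81.97 pc
Star 1: M = m − 5 log₁₀ d + 5 = 8.30 − 5·1.9136 + 5 = 3.732
Star 2: M = m − 5 log₁₀ d + 5 = 4.47 − 5·0.2330 + 5 = 8.305
ΔM = M_1 − M_2 = 3.732 − (8.305) = -4.573; smaller M is more luminous → Star 1.
L ratio = 10^(0.4 |ΔM|) = 10^1.829 = 67.50

Star 1 is more luminous, by a factor of 67.5.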